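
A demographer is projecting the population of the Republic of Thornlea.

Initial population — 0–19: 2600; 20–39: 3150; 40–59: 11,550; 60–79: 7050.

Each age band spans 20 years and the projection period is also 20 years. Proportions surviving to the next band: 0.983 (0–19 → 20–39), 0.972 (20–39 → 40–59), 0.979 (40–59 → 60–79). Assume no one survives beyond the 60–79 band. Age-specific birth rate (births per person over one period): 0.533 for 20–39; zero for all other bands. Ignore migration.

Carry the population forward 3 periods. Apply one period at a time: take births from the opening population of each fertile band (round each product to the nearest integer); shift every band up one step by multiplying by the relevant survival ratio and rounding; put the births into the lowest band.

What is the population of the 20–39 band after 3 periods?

Call the bands 1 to 4, youngest first.
After projecting period 1:
Births: 3150 × 0.533 = 1679
Band 2: 2600 × 0.983 = 2556
Band 3: 3150 × 0.972 = 3062
Band 4: 11550 × 0.979 = 11307
Giving 1679 / 2556 / 3062 / 11307.
After projecting period 2:
Births: 2556 × 0.533 = 1362
Band 2: 1679 × 0.983 = 1650
Band 3: 2556 × 0.972 = 2484
Band 4: 3062 × 0.979 = 2998
Giving 1362 / 1650 / 2484 / 2998.
After projecting period 3:
Births: 1650 × 0.533 = 879
Band 2: 1362 × 0.983 = 1339
Band 3: 1650 × 0.972 = 1604
Band 4: 2484 × 0.979 = 2432
Giving 879 / 1339 / 1604 / 2432.

1339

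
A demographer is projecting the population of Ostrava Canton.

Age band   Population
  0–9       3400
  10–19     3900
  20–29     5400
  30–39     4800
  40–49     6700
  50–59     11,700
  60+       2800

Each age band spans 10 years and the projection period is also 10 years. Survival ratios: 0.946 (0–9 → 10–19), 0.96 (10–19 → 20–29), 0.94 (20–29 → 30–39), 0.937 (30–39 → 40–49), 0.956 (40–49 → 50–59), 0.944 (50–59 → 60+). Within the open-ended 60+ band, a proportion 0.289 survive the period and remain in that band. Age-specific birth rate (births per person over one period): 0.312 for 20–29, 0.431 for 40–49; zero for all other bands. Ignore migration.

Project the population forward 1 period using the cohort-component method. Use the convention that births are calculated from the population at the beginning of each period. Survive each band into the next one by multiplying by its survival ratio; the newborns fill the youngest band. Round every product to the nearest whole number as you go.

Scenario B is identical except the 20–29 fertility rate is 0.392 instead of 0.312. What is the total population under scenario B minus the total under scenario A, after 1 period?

432

Call the groups 1 to 7, youngest first.
Period 1.
Births: 5400 × 0.312 = 1685 ; 6700 × 0.431 = 2888 → 4573
Group 2: 3400 × 0.946 = 3216
Group 3: 3900 × 0.96 = 3744
Group 4: 5400 × 0.94 = 5076
Group 5: 4800 × 0.937 = 4498
Group 6: 6700 × 0.956 = 6405
Group 7: 11700 × 0.944 + 2800 × 0.289 = 11045 + 809 = 11854
End of period: [4573, 3216, 3744, 5076, 4498, 6405, 11854]
Scenario A total after 1 period: 39366
Scenario B projection —
Period 1.
Births: 5400 × 0.392 = 2117 ; 6700 × 0.431 = 2888 → 5005
Group 2: 3400 × 0.946 = 3216
Group 3: 3900 × 0.96 = 3744
Group 4: 5400 × 0.94 = 5076
Group 5: 4800 × 0.937 = 4498
Group 6: 6700 × 0.956 = 6405
Group 7: 11700 × 0.944 + 2800 × 0.289 = 11045 + 809 = 11854
End of period: [5005, 3216, 3744, 5076, 4498, 6405, 11854]
Scenario B total after 1 period: 39798
Difference B − A = 39798 − 39366 = 432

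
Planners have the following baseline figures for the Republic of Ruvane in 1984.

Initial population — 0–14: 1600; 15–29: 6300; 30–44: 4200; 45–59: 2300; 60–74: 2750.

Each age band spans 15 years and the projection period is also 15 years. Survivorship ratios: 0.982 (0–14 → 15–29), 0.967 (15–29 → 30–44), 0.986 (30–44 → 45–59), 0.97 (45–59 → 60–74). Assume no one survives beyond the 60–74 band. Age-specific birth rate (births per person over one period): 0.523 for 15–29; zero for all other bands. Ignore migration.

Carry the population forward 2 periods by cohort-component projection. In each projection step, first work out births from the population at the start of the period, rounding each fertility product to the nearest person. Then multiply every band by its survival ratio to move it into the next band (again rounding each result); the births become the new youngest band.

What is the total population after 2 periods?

15601

[period 1]
Births: 6300 × 0.523 = 3295
15–29: 1600 × 0.982 = 1571
30–44: 6300 × 0.967 = 6092
45–59: 4200 × 0.986 = 4141
60–74: 2300 × 0.97 = 2231
Giving 3295 / 1571 / 6092 / 4141 / 2231.
[period 2]
Births: 1571 × 0.523 = 822
15–29: 3295 × 0.982 = 3236
30–44: 1571 × 0.967 = 1519
45–59: 6092 × 0.986 = 6007
60–74: 4141 × 0.97 = 4017
Giving 822 / 3236 / 1519 / 6007 / 4017.
Total after period 2: 822 + 3236 + 1519 + 6007 + 4017 = 15601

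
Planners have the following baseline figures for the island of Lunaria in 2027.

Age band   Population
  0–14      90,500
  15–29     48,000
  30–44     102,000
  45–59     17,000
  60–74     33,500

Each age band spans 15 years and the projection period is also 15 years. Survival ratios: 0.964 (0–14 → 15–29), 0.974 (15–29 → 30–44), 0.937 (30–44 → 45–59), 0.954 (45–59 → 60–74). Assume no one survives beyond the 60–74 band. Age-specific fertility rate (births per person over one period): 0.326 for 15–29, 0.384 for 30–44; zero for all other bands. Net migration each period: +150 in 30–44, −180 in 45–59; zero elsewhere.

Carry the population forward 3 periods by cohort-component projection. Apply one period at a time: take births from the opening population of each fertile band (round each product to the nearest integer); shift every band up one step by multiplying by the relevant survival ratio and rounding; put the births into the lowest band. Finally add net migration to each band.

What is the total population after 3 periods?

(Bands numbered youngest = 1 to oldest = 5.)
[period 1]
Births: 48000 × 0.326 = 15648, 102000 × 0.384 = 39168 — total 54816
Band 2: 90500 × 0.964 = 87242
Band 3: 48000 × 0.974 = 46752
Band 4: 102000 × 0.937 = 95574
Band 5: 17000 × 0.954 = 16218
Net migration: Band 3 + 150 → 46902; Band 4 − 180 → 95394
Giving 54816 / 87242 / 46902 / 95394 / 16218.
[period 2]
Births: 87242 × 0.326 = 28441, 46902 × 0.384 = 18010 — total 46451
Band 2: 54816 × 0.964 = 52843
Band 3: 87242 × 0.974 = 84974
Band 4: 46902 × 0.937 = 43947
Band 5: 95394 × 0.954 = 91006
Net migration: Band 3 + 150 → 85124; Band 4 − 180 → 43767
Giving 46451 / 52843 / 85124 / 43767 / 91006.
[period 3]
Births: 52843 × 0.326 = 17227, 85124 × 0.384 = 32688 — total 49915
Band 2: 46451 × 0.964 = 44779
Band 3: 52843 × 0.974 = 51469
Band 4: 85124 × 0.937 = 79761
Band 5: 43767 × 0.954 = 41754
Net migration: Band 3 + 150 → 51619; Band 4 − 180 → 79581
Giving 49915 / 44779 / 51619 / 79581 / 41754.
Total after period 3: 49915 + 44779 + 51619 + 79581 + 41754 = 267648

267648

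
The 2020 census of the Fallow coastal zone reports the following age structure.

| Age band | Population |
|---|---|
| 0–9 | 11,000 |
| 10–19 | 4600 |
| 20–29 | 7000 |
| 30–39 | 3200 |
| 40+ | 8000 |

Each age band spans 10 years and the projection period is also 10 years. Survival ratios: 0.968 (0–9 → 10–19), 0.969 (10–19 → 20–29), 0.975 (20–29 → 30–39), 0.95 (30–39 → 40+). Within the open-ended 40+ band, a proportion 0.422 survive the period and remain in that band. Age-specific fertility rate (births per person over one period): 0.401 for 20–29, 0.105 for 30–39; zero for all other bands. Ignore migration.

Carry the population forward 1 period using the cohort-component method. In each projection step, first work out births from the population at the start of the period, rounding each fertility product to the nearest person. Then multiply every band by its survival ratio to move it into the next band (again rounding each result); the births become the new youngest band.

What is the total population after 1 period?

Numbering the bands 1..5 from youngest to oldest:
[period 1]
Births: 7000 × 0.401 = 2807  |  3200 × 0.105 = 336 → total 3143
Band 2: 11000 × 0.968 = 10648
Band 3: 4600 × 0.969 = 4457
Band 4: 7000 × 0.975 = 6825
Band 5: 3200 × 0.95 + 8000 × 0.422 = 3040 + 3376 = 6416
End of period: [3143, 10648, 4457, 6825, 6416]
Total after period 1: 3143 + 10648 + 4457 + 6825 + 6416 = 31489

31489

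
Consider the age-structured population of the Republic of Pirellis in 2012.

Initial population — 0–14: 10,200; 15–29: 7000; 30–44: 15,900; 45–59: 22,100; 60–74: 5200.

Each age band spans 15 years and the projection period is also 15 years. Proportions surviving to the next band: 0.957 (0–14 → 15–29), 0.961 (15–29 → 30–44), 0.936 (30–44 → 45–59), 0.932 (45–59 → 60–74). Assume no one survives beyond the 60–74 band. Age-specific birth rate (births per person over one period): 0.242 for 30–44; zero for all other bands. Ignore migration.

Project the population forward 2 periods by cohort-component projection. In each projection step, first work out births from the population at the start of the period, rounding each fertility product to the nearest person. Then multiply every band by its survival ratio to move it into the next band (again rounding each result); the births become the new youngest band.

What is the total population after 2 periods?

Period 1:
Births: 15900 * 0.242 = 3848
15–29: 10200 * 0.957 = 9761
30–44: 7000 * 0.961 = 6727
45–59: 15900 * 0.936 = 14882
60–74: 22100 * 0.932 = 20597
Giving 3848 / 9761 / 6727 / 14882 / 20597.
Period 2:
Births: 6727 * 0.242 = 1628
15–29: 3848 * 0.957 = 3683
30–44: 9761 * 0.961 = 9380
45–59: 6727 * 0.936 = 6296
60–74: 14882 * 0.932 = 13870
Giving 1628 / 3683 / 9380 / 6296 / 13870.
Total after period 2: 1628 + 3683 + 9380 + 6296 + 13870 = 34857

34857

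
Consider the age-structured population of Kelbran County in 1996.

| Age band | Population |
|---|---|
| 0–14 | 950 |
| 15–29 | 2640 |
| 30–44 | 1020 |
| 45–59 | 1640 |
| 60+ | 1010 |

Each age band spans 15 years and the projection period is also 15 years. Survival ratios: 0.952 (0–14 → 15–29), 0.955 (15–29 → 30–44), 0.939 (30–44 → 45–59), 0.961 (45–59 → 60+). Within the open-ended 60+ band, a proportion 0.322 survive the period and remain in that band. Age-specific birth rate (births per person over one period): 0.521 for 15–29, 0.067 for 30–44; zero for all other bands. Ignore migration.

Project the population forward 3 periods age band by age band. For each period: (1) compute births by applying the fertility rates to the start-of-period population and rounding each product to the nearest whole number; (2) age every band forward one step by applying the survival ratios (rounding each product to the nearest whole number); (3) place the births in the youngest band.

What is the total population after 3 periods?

6274

Period 1:
Births: 2640 * 0.521 = 1375 ; 1020 * 0.067 = 68 → total 1443
15–29: 950 * 0.952 = 904
30–44: 2640 * 0.955 = 2521
45–59: 1020 * 0.939 = 958
60+: 1640 * 0.961 + 1010 * 0.322 = 1576 + 325 = 1901
Giving 1443 / 904 / 2521 / 958 / 1901.
Period 2:
Births: 904 * 0.521 = 471 ; 2521 * 0.067 = 169 → total 640
15–29: 1443 * 0.952 = 1374
30–44: 904 * 0.955 = 863
45–59: 2521 * 0.939 = 2367
60+: 958 * 0.961 + 1901 * 0.322 = 921 + 612 = 1533
Giving 640 / 1374 / 863 / 2367 / 1533.
Period 3:
Births: 1374 * 0.521 = 716 ; 863 * 0.067 = 58 → total 774
15–29: 640 * 0.952 = 609
30–44: 1374 * 0.955 = 1312
45–59: 863 * 0.939 = 810
60+: 2367 * 0.961 + 1533 * 0.322 = 2275 + 494 = 2769
Giving 774 / 609 / 1312 / 810 / 2769.
Total after period 3: 774 + 609 + 1312 + 810 + 2769 = 6274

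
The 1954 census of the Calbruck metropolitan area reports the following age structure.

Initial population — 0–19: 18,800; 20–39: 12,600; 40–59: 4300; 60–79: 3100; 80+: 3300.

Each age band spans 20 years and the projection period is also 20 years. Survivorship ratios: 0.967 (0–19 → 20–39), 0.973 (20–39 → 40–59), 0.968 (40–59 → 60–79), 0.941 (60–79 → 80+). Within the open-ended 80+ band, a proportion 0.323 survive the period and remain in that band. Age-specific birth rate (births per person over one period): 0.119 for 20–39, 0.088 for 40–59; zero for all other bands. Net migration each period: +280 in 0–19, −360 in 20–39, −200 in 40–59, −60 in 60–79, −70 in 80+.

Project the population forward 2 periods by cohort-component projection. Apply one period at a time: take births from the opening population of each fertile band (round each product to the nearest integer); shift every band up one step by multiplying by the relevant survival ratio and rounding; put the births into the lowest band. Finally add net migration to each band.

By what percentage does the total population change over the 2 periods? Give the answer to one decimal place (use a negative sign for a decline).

Let group 1 be 0–19 through group 5 = 80+.
— Period 1 —
Births: 12600 * 0.119 = 1499, 4300 * 0.088 = 378 ⇒ total 1877
Group 2: 18800 * 0.967 = 18180
Group 3: 12600 * 0.973 = 12260
Group 4: 4300 * 0.968 = 4162
Group 5: 3100 * 0.941 + 3300 * 0.323 = 2917 + 1066 = 3983
Net migration: Group 1 + 280 → 2157; Group 2 − 360 → 17820; Group 3 − 200 → 12060; Group 4 − 60 → 4102; Group 5 − 70 → 3913
Population now: 0–19=2157, 20–39=17820, 40–59=12060, 60–79=4102, 80+=3913
— Period 2 —
Births: 17820 * 0.119 = 2121, 12060 * 0.088 = 1061 ⇒ total 3182
Group 2: 2157 * 0.967 = 2086
Group 3: 17820 * 0.973 = 17339
Group 4: 12060 * 0.968 = 11674
Group 5: 4102 * 0.941 + 3913 * 0.323 = 3860 + 1264 = 5124
Net migration: Group 1 + 280 → 3462; Group 2 − 360 → 1726; Group 3 − 200 → 17139; Group 4 − 60 → 11614; Group 5 − 70 → 5054
Population now: 0–19=3462, 20–39=1726, 40–59=17139, 60–79=11614, 80+=5054
Total: 42100 → 38995; change = -3105; percentage change = -7.4%

-7.4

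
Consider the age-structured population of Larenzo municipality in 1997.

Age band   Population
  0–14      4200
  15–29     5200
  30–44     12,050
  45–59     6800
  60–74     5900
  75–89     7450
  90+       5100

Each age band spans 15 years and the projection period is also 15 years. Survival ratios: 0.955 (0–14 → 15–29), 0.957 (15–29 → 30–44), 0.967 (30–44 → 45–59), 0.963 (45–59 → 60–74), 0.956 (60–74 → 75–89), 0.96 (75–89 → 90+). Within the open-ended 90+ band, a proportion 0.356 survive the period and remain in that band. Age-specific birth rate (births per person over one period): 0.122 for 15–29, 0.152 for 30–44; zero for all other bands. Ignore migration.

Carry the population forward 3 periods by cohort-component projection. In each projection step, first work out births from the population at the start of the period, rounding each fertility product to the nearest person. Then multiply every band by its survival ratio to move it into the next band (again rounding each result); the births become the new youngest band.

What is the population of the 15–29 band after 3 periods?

1189

Numbering the bands 1..7 from youngest to oldest:
Period 1:
Births: 5200 × 0.122 = 634 ; 12050 × 0.152 = 1832 → 2466
Band 2: 4200 × 0.955 = 4011
Band 3: 5200 × 0.957 = 4976
Band 4: 12050 × 0.967 = 11652
Band 5: 6800 × 0.963 = 6548
Band 6: 5900 × 0.956 = 5640
Band 7: 7450 × 0.96 + 5100 × 0.356 = 7152 + 1816 = 8968
→ [2466, 4011, 4976, 11652, 6548, 5640, 8968]
Period 2:
Births: 4011 × 0.122 = 489 ; 4976 × 0.152 = 756 → 1245
Band 2: 2466 × 0.955 = 2355
Band 3: 4011 × 0.957 = 3839
Band 4: 4976 × 0.967 = 4812
Band 5: 11652 × 0.963 = 11221
Band 6: 6548 × 0.956 = 6260
Band 7: 5640 × 0.96 + 8968 × 0.356 = 5414 + 3193 = 8607
→ [1245, 2355, 3839, 4812, 11221, 6260, 8607]
Period 3:
Births: 2355 × 0.122 = 287 ; 3839 × 0.152 = 584 → 871
Band 2: 1245 × 0.955 = 1189
Band 3: 2355 × 0.957 = 2254
Band 4: 3839 × 0.967 = 3712
Band 5: 4812 × 0.963 = 4634
Band 6: 11221 × 0.956 = 10727
Band 7: 6260 × 0.96 + 8607 × 0.356 = 6010 + 3064 = 9074
→ [871, 1189, 2254, 3712, 4634, 10727, 9074]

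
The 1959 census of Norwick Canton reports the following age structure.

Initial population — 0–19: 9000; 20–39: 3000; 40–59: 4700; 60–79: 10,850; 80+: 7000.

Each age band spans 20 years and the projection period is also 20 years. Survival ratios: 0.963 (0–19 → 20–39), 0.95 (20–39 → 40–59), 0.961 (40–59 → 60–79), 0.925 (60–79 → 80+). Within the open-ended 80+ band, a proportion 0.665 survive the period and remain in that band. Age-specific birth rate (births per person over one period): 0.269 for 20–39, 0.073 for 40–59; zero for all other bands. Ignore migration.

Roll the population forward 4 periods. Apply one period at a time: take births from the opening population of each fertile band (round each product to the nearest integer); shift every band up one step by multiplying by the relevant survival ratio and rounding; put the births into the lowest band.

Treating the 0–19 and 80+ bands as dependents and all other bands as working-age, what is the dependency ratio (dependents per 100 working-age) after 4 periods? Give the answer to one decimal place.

Call the bands 1 to 5, youngest first.
Period 1:
Births: 3000 × 0.269 = 807 ; 4700 × 0.073 = 343 → 1150
Band 2: 9000 × 0.963 = 8667
Band 3: 3000 × 0.95 = 2850
Band 4: 4700 × 0.961 = 4517
Band 5: 10850 × 0.925 + 7000 × 0.665 = 10036 + 4655 = 14691
Population now: 0–19=1150, 20–39=8667, 40–59=2850, 60–79=4517, 80+=14691
Period 2:
Births: 8667 × 0.269 = 2331 ; 2850 × 0.073 = 208 → 2539
Band 2: 1150 × 0.963 = 1107
Band 3: 8667 × 0.95 = 8234
Band 4: 2850 × 0.961 = 2739
Band 5: 4517 × 0.925 + 14691 × 0.665 = 4178 + 9770 = 13948
Population now: 0–19=2539, 20–39=1107, 40–59=8234, 60–79=2739, 80+=13948
Period 3:
Births: 1107 × 0.269 = 298 ; 8234 × 0.073 = 601 → 899
Band 2: 2539 × 0.963 = 2445
Band 3: 1107 × 0.95 = 1052
Band 4: 8234 × 0.961 = 7913
Band 5: 2739 × 0.925 + 13948 × 0.665 = 2534 + 9275 = 11809
Population now: 0–19=899, 20–39=2445, 40–59=1052, 60–79=7913, 80+=11809
Period 4:
Births: 2445 × 0.269 = 658 ; 1052 × 0.073 = 77 → 735
Band 2: 899 × 0.963 = 866
Band 3: 2445 × 0.95 = 2323
Band 4: 1052 × 0.961 = 1011
Band 5: 7913 × 0.925 + 11809 × 0.665 = 7320 + 7853 = 15173
Population now: 0–19=735, 20–39=866, 40–59=2323, 60–79=1011, 80+=15173
Dependents (band 0–19 + band 80+) = 735 + 15173 = 15908; working-age = 4200; ratio = 15908/4200 × 100 = 378.8

378.8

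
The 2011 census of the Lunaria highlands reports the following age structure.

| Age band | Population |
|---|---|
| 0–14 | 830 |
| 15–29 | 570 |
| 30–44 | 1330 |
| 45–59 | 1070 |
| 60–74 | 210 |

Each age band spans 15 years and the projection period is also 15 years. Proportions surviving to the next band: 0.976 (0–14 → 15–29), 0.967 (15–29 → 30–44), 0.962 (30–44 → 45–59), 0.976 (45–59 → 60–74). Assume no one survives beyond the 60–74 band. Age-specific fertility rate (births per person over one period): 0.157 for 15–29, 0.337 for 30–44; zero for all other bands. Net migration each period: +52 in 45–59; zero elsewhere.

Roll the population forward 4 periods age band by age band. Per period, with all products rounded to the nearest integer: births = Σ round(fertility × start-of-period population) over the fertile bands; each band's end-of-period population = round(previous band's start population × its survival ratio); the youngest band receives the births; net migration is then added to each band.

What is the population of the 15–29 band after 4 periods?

338

(Groups numbered youngest = 1 to oldest = 5.)
[period 1]
Births: 570 × 0.157 = 89, 1330 × 0.337 = 448 → total 537
Group 2: 830 × 0.976 = 810
Group 3: 570 × 0.967 = 551
Group 4: 1330 × 0.962 = 1279
Group 5: 1070 × 0.976 = 1044
Net migration: Group 4 + 52 → 1331
Giving 537 / 810 / 551 / 1331 / 1044.
[period 2]
Births: 810 × 0.157 = 127, 551 × 0.337 = 186 → total 313
Group 2: 537 × 0.976 = 524
Group 3: 810 × 0.967 = 783
Group 4: 551 × 0.962 = 530
Group 5: 1331 × 0.976 = 1299
Net migration: Group 4 + 52 → 582
Giving 313 / 524 / 783 / 582 / 1299.
[period 3]
Births: 524 × 0.157 = 82, 783 × 0.337 = 264 → total 346
Group 2: 313 × 0.976 = 305
Group 3: 524 × 0.967 = 507
Group 4: 783 × 0.962 = 753
Group 5: 582 × 0.976 = 568
Net migration: Group 4 + 52 → 805
Giving 346 / 305 / 507 / 805 / 568.
[period 4]
Births: 305 × 0.157 = 48, 507 × 0.337 = 171 → total 219
Group 2: 346 × 0.976 = 338
Group 3: 305 × 0.967 = 295
Group 4: 507 × 0.962 = 488
Group 5: 805 × 0.976 = 786
Net migration: Group 4 + 52 → 540
Giving 219 / 338 / 295 / 540 / 786.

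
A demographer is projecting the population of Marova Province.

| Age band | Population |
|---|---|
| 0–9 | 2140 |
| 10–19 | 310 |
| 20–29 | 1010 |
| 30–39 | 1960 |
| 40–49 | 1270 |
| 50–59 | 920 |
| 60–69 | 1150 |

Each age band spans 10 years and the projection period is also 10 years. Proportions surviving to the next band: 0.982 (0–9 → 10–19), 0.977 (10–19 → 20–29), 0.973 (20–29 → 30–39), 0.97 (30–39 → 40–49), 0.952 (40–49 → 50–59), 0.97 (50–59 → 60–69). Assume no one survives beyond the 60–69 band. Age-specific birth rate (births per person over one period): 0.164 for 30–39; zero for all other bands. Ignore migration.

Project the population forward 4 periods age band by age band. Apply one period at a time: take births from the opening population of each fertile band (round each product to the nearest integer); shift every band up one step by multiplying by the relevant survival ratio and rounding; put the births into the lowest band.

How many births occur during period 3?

48

(Groups numbered youngest = 1 to oldest = 7.)
— Period 1 —
Births: 1960 × 0.164 = 321
Group 2: 2140 × 0.982 = 2101
Group 3: 310 × 0.977 = 303
Group 4: 1010 × 0.973 = 983
Group 5: 1960 × 0.97 = 1901
Group 6: 1270 × 0.952 = 1209
Group 7: 920 × 0.97 = 892
End of period: [321, 2101, 303, 983, 1901, 1209, 892]
— Period 2 —
Births: 983 × 0.164 = 161
Group 2: 321 × 0.982 = 315
Group 3: 2101 × 0.977 = 2053
Group 4: 303 × 0.973 = 295
Group 5: 983 × 0.97 = 954
Group 6: 1901 × 0.952 = 1810
Group 7: 1209 × 0.97 = 1173
End of period: [161, 315, 2053, 295, 954, 1810, 1173]
— Period 3 —
Births: 295 × 0.164 = 48
Group 2: 161 × 0.982 = 158
Group 3: 315 × 0.977 = 308
Group 4: 2053 × 0.973 = 1998
Group 5: 295 × 0.97 = 286
Group 6: 954 × 0.952 = 908
Group 7: 1810 × 0.97 = 1756
End of period: [48, 158, 308, 1998, 286, 908, 1756]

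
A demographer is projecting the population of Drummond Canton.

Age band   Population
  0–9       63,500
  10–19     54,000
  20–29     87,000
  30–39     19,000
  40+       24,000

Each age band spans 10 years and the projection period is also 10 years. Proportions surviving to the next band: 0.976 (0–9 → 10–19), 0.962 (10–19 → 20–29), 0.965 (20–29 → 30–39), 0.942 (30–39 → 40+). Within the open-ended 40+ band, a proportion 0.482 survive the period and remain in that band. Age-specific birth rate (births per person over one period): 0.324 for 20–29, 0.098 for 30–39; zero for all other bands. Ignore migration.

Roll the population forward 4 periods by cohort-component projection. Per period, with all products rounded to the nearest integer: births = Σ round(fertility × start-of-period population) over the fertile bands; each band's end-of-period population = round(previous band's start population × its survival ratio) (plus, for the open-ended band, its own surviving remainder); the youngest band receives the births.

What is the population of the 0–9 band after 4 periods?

Numbering the groups 1..5 from youngest to oldest:
Period 1:
Births: 87000 * 0.324 = 28188, 19000 * 0.098 = 1862 ⇒ total 30050
Group 2: 63500 * 0.976 = 61976
Group 3: 54000 * 0.962 = 51948
Group 4: 87000 * 0.965 = 83955
Group 5: 19000 * 0.942 + 24000 * 0.482 = 17898 + 11568 = 29466
Population now: 0–9=30050, 10–19=61976, 20–29=51948, 30–39=83955, 40+=29466
Period 2:
Births: 51948 * 0.324 = 16831, 83955 * 0.098 = 8228 ⇒ total 25059
Group 2: 30050 * 0.976 = 29329
Group 3: 61976 * 0.962 = 59621
Group 4: 51948 * 0.965 = 50130
Group 5: 83955 * 0.942 + 29466 * 0.482 = 79086 + 14203 = 93289
Population now: 0–9=25059, 10–19=29329, 20–29=59621, 30–39=50130, 40+=93289
Period 3:
Births: 59621 * 0.324 = 19317, 50130 * 0.098 = 4913 ⇒ total 24230
Group 2: 25059 * 0.976 = 24458
Group 3: 29329 * 0.962 = 28214
Group 4: 59621 * 0.965 = 57534
Group 5: 50130 * 0.942 + 93289 * 0.482 = 47222 + 44965 = 92187
Population now: 0–9=24230, 10–19=24458, 20–29=28214, 30–39=57534, 40+=92187
Period 4:
Births: 28214 * 0.324 = 9141, 57534 * 0.098 = 5638 ⇒ total 14779
Group 2: 24230 * 0.976 = 23648
Group 3: 24458 * 0.962 = 23529
Group 4: 28214 * 0.965 = 27227
Group 5: 57534 * 0.942 + 92187 * 0.482 = 54197 + 44434 = 98631
Population now: 0–9=14779, 10–19=23648, 20–29=23529, 30–39=27227, 40+=98631

14779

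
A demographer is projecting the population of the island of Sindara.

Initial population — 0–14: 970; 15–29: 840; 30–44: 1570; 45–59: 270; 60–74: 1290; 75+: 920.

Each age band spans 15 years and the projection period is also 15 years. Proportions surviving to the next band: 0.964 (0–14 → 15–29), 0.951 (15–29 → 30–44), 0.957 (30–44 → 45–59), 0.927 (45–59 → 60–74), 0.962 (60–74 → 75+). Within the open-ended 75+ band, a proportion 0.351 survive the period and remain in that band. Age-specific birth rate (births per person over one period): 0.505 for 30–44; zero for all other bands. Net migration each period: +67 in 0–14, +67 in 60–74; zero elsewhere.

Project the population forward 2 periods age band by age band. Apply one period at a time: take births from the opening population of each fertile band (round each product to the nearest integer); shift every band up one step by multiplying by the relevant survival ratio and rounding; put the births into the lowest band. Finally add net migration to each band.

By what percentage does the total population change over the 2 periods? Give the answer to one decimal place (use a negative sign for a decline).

-10.1

[period 1]
Births: 1570 × 0.505 = 793
15–29: 970 × 0.964 = 935
30–44: 840 × 0.951 = 799
45–59: 1570 × 0.957 = 1502
60–74: 270 × 0.927 = 250
75+: 1290 × 0.962 + 920 × 0.351 = 1241 + 323 = 1564
Net migration: 0–14 + 67 → 860; 60–74 + 67 → 317
End of period: [860, 935, 799, 1502, 317, 1564]
[period 2]
Births: 799 × 0.505 = 403
15–29: 860 × 0.964 = 829
30–44: 935 × 0.951 = 889
45–59: 799 × 0.957 = 765
60–74: 1502 × 0.927 = 1392
75+: 317 × 0.962 + 1564 × 0.351 = 305 + 549 = 854
Net migration: 0–14 + 67 → 470; 60–74 + 67 → 1459
End of period: [470, 829, 889, 765, 1459, 854]
Total: 5860 → 5266; change = -594; percentage change = -10.1%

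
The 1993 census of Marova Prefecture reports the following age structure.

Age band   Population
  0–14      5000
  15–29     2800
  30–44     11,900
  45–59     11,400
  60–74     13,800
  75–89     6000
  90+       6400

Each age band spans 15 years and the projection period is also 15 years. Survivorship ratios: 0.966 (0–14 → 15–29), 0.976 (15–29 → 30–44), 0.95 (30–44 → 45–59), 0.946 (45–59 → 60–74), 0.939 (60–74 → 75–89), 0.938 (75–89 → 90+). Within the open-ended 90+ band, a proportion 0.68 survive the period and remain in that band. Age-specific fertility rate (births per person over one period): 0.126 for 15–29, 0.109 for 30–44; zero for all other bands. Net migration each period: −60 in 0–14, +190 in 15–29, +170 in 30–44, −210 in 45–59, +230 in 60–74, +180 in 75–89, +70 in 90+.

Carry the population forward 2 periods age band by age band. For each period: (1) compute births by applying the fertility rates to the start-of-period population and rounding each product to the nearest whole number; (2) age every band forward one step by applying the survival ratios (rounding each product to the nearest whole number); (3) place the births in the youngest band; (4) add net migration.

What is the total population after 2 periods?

— Period 1 —
Births: 2800 × 0.126 = 353, 11900 × 0.109 = 1297 → total 1650
15–29: 5000 × 0.966 = 4830
30–44: 2800 × 0.976 = 2733
45–59: 11900 × 0.95 = 11305
60–74: 11400 × 0.946 = 10784
75–89: 13800 × 0.939 = 12958
90+: 6000 × 0.938 + 6400 × 0.68 = 5628 + 4352 = 9980
Net migration: 0–14 − 60 → 1590; 15–29 + 190 → 5020; 30–44 + 170 → 2903; 45–59 − 210 → 11095; 60–74 + 230 → 11014; 75–89 + 180 → 13138; 90+ + 70 → 10050
End of period: [1590, 5020, 2903, 11095, 11014, 13138, 10050]
— Period 2 —
Births: 5020 × 0.126 = 633, 2903 × 0.109 = 316 → total 949
15–29: 1590 × 0.966 = 1536
30–44: 5020 × 0.976 = 4900
45–59: 2903 × 0.95 = 2758
60–74: 11095 × 0.946 = 10496
75–89: 11014 × 0.939 = 10342
90+: 13138 × 0.938 + 10050 × 0.68 = 12323 + 6834 = 19157
Net migration: 0–14 − 60 → 889; 15–29 + 190 → 1726; 30–44 + 170 → 5070; 45–59 − 210 → 2548; 60–74 + 230 → 10726; 75–89 + 180 → 10522; 90+ + 70 → 19227
End of period: [889, 1726, 5070, 2548, 10726, 10522, 19227]
Total after period 2: 889 + 1726 + 5070 + 2548 + 10726 + 10522 + 19227 = 50708

50708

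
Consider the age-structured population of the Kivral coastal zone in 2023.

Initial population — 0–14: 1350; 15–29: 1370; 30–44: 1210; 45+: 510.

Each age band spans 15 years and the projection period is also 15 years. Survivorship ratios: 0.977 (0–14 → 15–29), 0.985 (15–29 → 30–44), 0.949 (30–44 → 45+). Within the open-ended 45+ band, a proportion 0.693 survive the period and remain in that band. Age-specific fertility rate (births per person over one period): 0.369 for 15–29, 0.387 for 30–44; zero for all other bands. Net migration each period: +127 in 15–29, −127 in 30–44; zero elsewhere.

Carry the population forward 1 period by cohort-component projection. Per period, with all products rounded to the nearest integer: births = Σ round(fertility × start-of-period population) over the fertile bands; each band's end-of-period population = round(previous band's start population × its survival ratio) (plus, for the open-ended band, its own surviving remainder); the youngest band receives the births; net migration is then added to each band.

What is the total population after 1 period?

5143

Period 1.
Births: 1370 * 0.369 = 506, 1210 * 0.387 = 468 ⇒ total 974
15–29: 1350 * 0.977 = 1319
30–44: 1370 * 0.985 = 1349
45+: 1210 * 0.949 + 510 * 0.693 = 1148 + 353 = 1501
Net migration: 15–29 + 127 → 1446; 30–44 − 127 → 1222
End of period: [974, 1446, 1222, 1501]
Total after period 1: 974 + 1446 + 1222 + 1501 = 5143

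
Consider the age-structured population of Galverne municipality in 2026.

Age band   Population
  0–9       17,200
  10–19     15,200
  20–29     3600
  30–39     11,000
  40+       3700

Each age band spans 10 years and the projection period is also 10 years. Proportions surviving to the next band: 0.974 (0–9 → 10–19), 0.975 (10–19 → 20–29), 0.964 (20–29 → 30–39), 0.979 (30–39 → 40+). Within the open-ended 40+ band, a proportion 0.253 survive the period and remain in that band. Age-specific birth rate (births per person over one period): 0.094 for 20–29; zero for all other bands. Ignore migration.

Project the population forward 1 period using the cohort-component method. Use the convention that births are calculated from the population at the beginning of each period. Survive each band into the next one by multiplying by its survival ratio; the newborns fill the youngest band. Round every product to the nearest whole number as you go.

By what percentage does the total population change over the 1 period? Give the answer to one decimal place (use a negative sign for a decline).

-7.1

Call the groups 1 to 5, youngest first.
[period 1]
Births: 3600 × 0.094 = 338
Group 2: 17200 × 0.974 = 16753
Group 3: 15200 × 0.975 = 14820
Group 4: 3600 × 0.964 = 3470
Group 5: 11000 × 0.979 + 3700 × 0.253 = 10769 + 936 = 11705
Giving 338 / 16753 / 14820 / 3470 / 11705.
Total: 50700 → 47086; change = -3614; percentage change = -7.1%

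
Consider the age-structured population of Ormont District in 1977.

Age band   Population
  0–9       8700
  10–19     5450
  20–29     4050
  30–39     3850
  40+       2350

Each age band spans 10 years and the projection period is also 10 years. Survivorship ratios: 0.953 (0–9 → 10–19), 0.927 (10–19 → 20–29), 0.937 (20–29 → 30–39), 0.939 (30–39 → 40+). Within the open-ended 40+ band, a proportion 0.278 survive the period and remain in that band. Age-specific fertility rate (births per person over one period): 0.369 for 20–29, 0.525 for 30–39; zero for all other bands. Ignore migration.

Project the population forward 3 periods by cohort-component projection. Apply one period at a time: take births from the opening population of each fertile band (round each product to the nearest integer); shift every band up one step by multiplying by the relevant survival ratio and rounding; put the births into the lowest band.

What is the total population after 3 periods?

25069

Period 1:
Births: 4050 * 0.369 = 1494 ; 3850 * 0.525 = 2021 — total 3515
10–19: 8700 * 0.953 = 8291
20–29: 5450 * 0.927 = 5052
30–39: 4050 * 0.937 = 3795
40+: 3850 * 0.939 + 2350 * 0.278 = 3615 + 653 = 4268
Giving 3515 / 8291 / 5052 / 3795 / 4268.
Period 2:
Births: 5052 * 0.369 = 1864 ; 3795 * 0.525 = 1992 — total 3856
10–19: 3515 * 0.953 = 3350
20–29: 8291 * 0.927 = 7686
30–39: 5052 * 0.937 = 4734
40+: 3795 * 0.939 + 4268 * 0.278 = 3564 + 1187 = 4751
Giving 3856 / 3350 / 7686 / 4734 / 4751.
Period 3:
Births: 7686 * 0.369 = 2836 ; 4734 * 0.525 = 2485 — total 5321
10–19: 3856 * 0.953 = 3675
20–29: 3350 * 0.927 = 3105
30–39: 7686 * 0.937 = 7202
40+: 4734 * 0.939 + 4751 * 0.278 = 4445 + 1321 = 5766
Giving 5321 / 3675 / 3105 / 7202 / 5766.
Total after period 3: 5321 + 3675 + 3105 + 7202 + 5766 = 25069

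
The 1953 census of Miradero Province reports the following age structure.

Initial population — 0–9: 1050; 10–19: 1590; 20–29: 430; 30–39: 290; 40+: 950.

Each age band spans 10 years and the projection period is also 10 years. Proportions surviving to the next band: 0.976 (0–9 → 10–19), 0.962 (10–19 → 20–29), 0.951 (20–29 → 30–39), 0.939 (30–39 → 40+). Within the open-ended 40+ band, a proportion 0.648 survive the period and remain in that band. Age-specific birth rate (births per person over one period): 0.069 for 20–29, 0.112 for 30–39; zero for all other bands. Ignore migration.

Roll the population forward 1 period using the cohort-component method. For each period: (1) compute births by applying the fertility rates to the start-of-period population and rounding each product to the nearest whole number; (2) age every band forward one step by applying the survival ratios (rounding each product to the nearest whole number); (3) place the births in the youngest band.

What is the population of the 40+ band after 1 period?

Period 1.
Births: 430 × 0.069 = 30 ; 290 × 0.112 = 32 ⇒ total 62
10–19: 1050 × 0.976 = 1025
20–29: 1590 × 0.962 = 1530
30–39: 430 × 0.951 = 409
40+: 290 × 0.939 + 950 × 0.648 = 272 + 616 = 888
End of period: [62, 1025, 1530, 409, 888]

888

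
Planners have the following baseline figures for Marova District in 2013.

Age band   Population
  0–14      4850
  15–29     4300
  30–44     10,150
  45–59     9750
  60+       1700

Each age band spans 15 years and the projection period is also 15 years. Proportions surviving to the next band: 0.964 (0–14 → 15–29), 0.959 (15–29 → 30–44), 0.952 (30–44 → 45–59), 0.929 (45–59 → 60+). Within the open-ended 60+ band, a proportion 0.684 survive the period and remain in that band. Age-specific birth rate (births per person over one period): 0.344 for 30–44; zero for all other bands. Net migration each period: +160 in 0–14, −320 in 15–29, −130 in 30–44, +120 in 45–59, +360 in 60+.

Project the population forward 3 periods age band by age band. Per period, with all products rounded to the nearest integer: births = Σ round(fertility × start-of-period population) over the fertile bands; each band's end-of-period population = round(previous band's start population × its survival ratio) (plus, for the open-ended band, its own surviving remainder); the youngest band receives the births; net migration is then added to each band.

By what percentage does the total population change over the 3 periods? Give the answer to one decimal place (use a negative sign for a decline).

(Groups numbered youngest = 1 to oldest = 5.)
[period 1]
Births: 10150 * 0.344 = 3492
Group 2: 4850 * 0.964 = 4675
Group 3: 4300 * 0.959 = 4124
Group 4: 10150 * 0.952 = 9663
Group 5: 9750 * 0.929 + 1700 * 0.684 = 9058 + 1163 = 10221
Net migration: Group 1 + 160 → 3652; Group 2 − 320 → 4355; Group 3 − 130 → 3994; Group 4 + 120 → 9783; Group 5 + 360 → 10581
Population now: 0–14=3652, 15–29=4355, 30–44=3994, 45–59=9783, 60+=10581
[period 2]
Births: 3994 * 0.344 = 1374
Group 2: 3652 * 0.964 = 3521
Group 3: 4355 * 0.959 = 4176
Group 4: 3994 * 0.952 = 3802
Group 5: 9783 * 0.929 + 10581 * 0.684 = 9088 + 7237 = 16325
Net migration: Group 1 + 160 → 1534; Group 2 − 320 → 3201; Group 3 − 130 → 4046; Group 4 + 120 → 3922; Group 5 + 360 → 16685
Population now: 0–14=1534, 15–29=3201, 30–44=4046, 45–59=3922, 60+=16685
[period 3]
Births: 4046 * 0.344 = 1392
Group 2: 1534 * 0.964 = 1479
Group 3: 3201 * 0.959 = 3070
Group 4: 4046 * 0.952 = 3852
Group 5: 3922 * 0.929 + 16685 * 0.684 = 3644 + 11413 = 15057
Net migration: Group 1 + 160 → 1552; Group 2 − 320 → 1159; Group 3 − 130 → 2940; Group 4 + 120 → 3972; Group 5 + 360 → 15417
Population now: 0–14=1552, 15–29=1159, 30–44=2940, 45–59=3972, 60+=15417
Total: 30750 → 25040; change = -5710; percentage change = -18.6%

-18.6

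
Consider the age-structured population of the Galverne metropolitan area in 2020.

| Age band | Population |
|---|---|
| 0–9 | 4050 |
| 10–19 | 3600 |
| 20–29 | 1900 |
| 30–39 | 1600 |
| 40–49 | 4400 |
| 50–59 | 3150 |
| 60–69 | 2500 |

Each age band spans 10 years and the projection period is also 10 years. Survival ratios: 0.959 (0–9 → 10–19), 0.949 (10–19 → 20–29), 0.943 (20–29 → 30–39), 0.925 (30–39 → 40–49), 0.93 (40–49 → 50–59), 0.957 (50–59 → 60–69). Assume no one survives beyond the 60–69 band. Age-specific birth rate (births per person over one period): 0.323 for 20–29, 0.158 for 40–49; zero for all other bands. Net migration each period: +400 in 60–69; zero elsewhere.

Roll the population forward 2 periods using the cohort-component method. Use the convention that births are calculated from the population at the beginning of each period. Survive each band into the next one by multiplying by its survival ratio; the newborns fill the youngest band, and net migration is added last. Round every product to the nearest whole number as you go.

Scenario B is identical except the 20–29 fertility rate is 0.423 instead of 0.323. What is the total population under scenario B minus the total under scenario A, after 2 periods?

(Groups numbered youngest = 1 to oldest = 7.)
Period 1:
Births: 1900 × 0.323 = 614, 4400 × 0.158 = 695 ⇒ total 1309
Group 2: 4050 × 0.959 = 3884
Group 3: 3600 × 0.949 = 3416
Group 4: 1900 × 0.943 = 1792
Group 5: 1600 × 0.925 = 1480
Group 6: 4400 × 0.93 = 4092
Group 7: 3150 × 0.957 = 3015
Net migration: Group 7 + 400 → 3415
Population now: 0–9=1309, 10–19=3884, 20–29=3416, 30–39=1792, 40–49=1480, 50–59=4092, 60–69=3415
Period 2:
Births: 3416 × 0.323 = 1103, 1480 × 0.158 = 234 ⇒ total 1337
Group 2: 1309 × 0.959 = 1255
Group 3: 3884 × 0.949 = 3686
Group 4: 3416 × 0.943 = 3221
Group 5: 1792 × 0.925 = 1658
Group 6: 1480 × 0.93 = 1376
Group 7: 4092 × 0.957 = 3916
Net migration: Group 7 + 400 → 4316
Population now: 0–9=1337, 10–19=1255, 20–29=3686, 30–39=3221, 40–49=1658, 50–59=1376, 60–69=4316
Scenario A total after 2 periods: 16849
Scenario B projection —
Period 1:
Births: 1900 × 0.423 = 804, 4400 × 0.158 = 695 ⇒ total 1499
Group 2: 4050 × 0.959 = 3884
Group 3: 3600 × 0.949 = 3416
Group 4: 1900 × 0.943 = 1792
Group 5: 1600 × 0.925 = 1480
Group 6: 4400 × 0.93 = 4092
Group 7: 3150 × 0.957 = 3015
Net migration: Group 7 + 400 → 3415
Population now: 0–9=1499, 10–19=3884, 20–29=3416, 30–39=1792, 40–49=1480, 50–59=4092, 60–69=3415
Period 2:
Births: 3416 × 0.423 = 1445, 1480 × 0.158 = 234 ⇒ total 1679
Group 2: 1499 × 0.959 = 1438
Group 3: 3884 × 0.949 = 3686
Group 4: 3416 × 0.943 = 3221
Group 5: 1792 × 0.925 = 1658
Group 6: 1480 × 0.93 = 1376
Group 7: 4092 × 0.957 = 3916
Net migration: Group 7 + 400 → 4316
Population now: 0–9=1679, 10–19=1438, 20–29=3686, 30–39=3221, 40–49=1658, 50–59=1376, 60–69=4316
Scenario B total after 2 periods: 17374
Difference B − A = 17374 − 16849 = 525

525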